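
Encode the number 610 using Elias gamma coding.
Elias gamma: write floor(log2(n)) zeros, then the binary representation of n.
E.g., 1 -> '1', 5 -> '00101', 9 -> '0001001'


num_bits = floor(log2(610)) + 1 = 10
leading_zeros = num_bits - 1 = 9
binary(610) = 1001100010

Elias gamma(610) = '000000000' + '1001100010' = 0000000001001100010 (19 bits)


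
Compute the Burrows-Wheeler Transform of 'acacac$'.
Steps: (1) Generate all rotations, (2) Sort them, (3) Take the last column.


Rotations (sorted):
  0: $acacac -> last char: c
  1: ac$acac -> last char: c
  2: acac$ac -> last char: c
  3: acacac$ -> last char: $
  4: c$acaca -> last char: a
  5: cac$aca -> last char: a
  6: cacac$a -> last char: a


BWT = ccc$aaa


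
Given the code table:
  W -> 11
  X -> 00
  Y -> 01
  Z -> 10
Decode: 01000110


Decoding:
01 -> Y
00 -> X
01 -> Y
10 -> Z


Result: YXYZ


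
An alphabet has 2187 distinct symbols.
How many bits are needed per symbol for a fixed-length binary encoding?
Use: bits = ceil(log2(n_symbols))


log2(2187) = 11.0947
Bracket: 2^11 = 2048 < 2187 <= 2^12 = 4096
So ceil(log2(2187)) = 12

bits = ceil(log2(2187)) = ceil(11.0947) = 12 bits


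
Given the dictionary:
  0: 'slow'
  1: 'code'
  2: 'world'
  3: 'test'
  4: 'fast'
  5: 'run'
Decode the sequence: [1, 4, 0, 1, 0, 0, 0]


Look up each index in the dictionary:
  1 -> 'code'
  4 -> 'fast'
  0 -> 'slow'
  1 -> 'code'
  0 -> 'slow'
  0 -> 'slow'
  0 -> 'slow'

Decoded: "code fast slow code slow slow slow"


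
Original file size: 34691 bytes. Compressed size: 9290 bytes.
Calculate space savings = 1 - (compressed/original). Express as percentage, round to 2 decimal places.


ratio = compressed/original = 9290/34691 = 0.267793
savings = 1 - ratio = 1 - 0.267793 = 0.732207
as a percentage: 0.732207 * 100 = 73.22%

Space savings = 1 - 9290/34691 = 73.22%


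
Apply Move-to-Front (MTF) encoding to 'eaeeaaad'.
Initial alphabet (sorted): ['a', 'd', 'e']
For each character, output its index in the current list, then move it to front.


MTF encoding:
'e': index 2 in ['a', 'd', 'e'] -> ['e', 'a', 'd']
'a': index 1 in ['e', 'a', 'd'] -> ['a', 'e', 'd']
'e': index 1 in ['a', 'e', 'd'] -> ['e', 'a', 'd']
'e': index 0 in ['e', 'a', 'd'] -> ['e', 'a', 'd']
'a': index 1 in ['e', 'a', 'd'] -> ['a', 'e', 'd']
'a': index 0 in ['a', 'e', 'd'] -> ['a', 'e', 'd']
'a': index 0 in ['a', 'e', 'd'] -> ['a', 'e', 'd']
'd': index 2 in ['a', 'e', 'd'] -> ['d', 'a', 'e']


Output: [2, 1, 1, 0, 1, 0, 0, 2]


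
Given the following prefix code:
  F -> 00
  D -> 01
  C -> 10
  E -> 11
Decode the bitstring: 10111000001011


Decoding step by step:
Bits 10 -> C
Bits 11 -> E
Bits 10 -> C
Bits 00 -> F
Bits 00 -> F
Bits 10 -> C
Bits 11 -> E


Decoded message: CECFFCE


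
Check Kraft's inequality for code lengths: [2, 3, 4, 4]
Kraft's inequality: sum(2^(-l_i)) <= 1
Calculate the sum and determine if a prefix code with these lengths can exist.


Sum = 2^(-2) + 2^(-3) + 2^(-4) + 2^(-4)
    = 0.25 + 0.125 + 0.0625 + 0.0625
    = 8/16 = 0.5
Since 0.5 <= 1, Kraft's inequality IS satisfied.
A prefix code with these lengths CAN exist.

Kraft sum = 0.5. Satisfied.


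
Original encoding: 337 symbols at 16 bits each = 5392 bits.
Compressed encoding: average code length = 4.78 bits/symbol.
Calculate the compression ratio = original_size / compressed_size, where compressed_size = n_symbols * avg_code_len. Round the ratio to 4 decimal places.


original_size = n_symbols * orig_bits = 337 * 16 = 5392 bits
compressed_size = n_symbols * avg_code_len = 337 * 4.78 = 1610.86 bits
ratio = original_size / compressed_size = 5392 / 1610.86 = 3.3473

Compression ratio = 3.3473


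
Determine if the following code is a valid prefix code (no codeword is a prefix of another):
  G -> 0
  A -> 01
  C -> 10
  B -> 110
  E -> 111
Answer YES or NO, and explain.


Checking each pair (does one codeword prefix another?):
  G='0' vs A='01': prefix -- VIOLATION

NO -- this is NOT a valid prefix code. G (0) is a prefix of A (01).


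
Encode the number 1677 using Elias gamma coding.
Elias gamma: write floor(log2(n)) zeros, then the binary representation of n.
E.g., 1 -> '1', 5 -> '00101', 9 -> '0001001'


num_bits = floor(log2(1677)) + 1 = 11
leading_zeros = num_bits - 1 = 10
binary(1677) = 11010001101

Elias gamma(1677) = '0000000000' + '11010001101' = 000000000011010001101 (21 bits)


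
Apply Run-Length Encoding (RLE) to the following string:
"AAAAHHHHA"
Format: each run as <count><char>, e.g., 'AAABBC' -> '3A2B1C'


Scanning runs left to right:
  i=0: run of 'A' x 4 -> '4A'
  i=4: run of 'H' x 4 -> '4H'
  i=8: run of 'A' x 1 -> '1A'

RLE = 4A4H1A


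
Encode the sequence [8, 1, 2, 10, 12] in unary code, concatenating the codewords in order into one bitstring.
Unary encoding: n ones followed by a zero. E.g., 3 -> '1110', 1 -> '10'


Encode each number as n ones followed by a terminating 0:
  8 -> 111111110 (9 bits)
  1 -> 10 (2 bits)
  2 -> 110 (3 bits)
  10 -> 11111111110 (11 bits)
  12 -> 1111111111110 (13 bits)
Total length = 9 + 2 + 3 + 11 + 13 = 38 bits.

Unary([8, 1, 2, 10, 12]) = 11111111010110111111111101111111111110 (38 bits)


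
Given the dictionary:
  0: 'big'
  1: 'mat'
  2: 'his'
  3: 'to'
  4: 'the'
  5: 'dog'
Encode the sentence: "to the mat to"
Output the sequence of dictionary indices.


Look up each word in the dictionary:
  'to' -> 3
  'the' -> 4
  'mat' -> 1
  'to' -> 3

Encoded: [3, 4, 1, 3]


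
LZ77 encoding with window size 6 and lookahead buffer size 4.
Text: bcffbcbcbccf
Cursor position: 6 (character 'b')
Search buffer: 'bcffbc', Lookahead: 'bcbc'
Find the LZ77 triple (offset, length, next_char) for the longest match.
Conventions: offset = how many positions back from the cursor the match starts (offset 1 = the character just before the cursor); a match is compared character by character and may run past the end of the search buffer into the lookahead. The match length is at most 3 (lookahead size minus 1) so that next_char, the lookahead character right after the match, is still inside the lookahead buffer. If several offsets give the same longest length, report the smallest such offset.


Try each offset into the search buffer:
  offset=1 (pos 5, char 'c'): match length 0
  offset=2 (pos 4, char 'b'): match length 3
  offset=3 (pos 3, char 'f'): match length 0
  offset=4 (pos 2, char 'f'): match length 0
  offset=5 (pos 1, char 'c'): match length 0
  offset=6 (pos 0, char 'b'): match length 2
Longest match has length 3 at offset 2.
next_char = character at position 6 + 3 = 9 -> 'c'

Best match: offset=2, length=3 (matching 'bcb' starting at position 4)
LZ77 triple: (2, 3, 'c')


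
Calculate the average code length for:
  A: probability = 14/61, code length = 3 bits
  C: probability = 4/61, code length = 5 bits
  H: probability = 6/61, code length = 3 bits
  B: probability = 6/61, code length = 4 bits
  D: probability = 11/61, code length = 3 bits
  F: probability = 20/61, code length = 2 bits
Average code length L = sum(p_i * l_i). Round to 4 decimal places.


Weighted contributions p_i * l_i:
  A: (14/61) * 3 = 42/61
  C: (4/61) * 5 = 20/61
  H: (6/61) * 3 = 18/61
  B: (6/61) * 4 = 24/61
  D: (11/61) * 3 = 33/61
  F: (20/61) * 2 = 40/61
Sum = (42 + 20 + 18 + 24 + 33 + 40)/61 = 177/61

L = 177/61 = 2.9016 bits/symbol


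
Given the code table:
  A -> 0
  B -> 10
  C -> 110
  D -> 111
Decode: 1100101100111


Decoding:
110 -> C
0 -> A
10 -> B
110 -> C
0 -> A
111 -> D


Result: CABCAD


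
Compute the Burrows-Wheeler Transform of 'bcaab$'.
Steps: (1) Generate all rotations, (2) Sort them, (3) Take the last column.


Rotations (sorted):
  0: $bcaab -> last char: b
  1: aab$bc -> last char: c
  2: ab$bca -> last char: a
  3: b$bcaa -> last char: a
  4: bcaab$ -> last char: $
  5: caab$b -> last char: b


BWT = bcaa$b


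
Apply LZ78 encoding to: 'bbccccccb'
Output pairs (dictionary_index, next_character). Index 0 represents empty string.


LZ78 encoding steps:
Dictionary: {0: ''}
Step 1: w='' (idx 0), next='b' -> output (0, 'b'), add 'b' as idx 1
Step 2: w='b' (idx 1), next='c' -> output (1, 'c'), add 'bc' as idx 2
Step 3: w='' (idx 0), next='c' -> output (0, 'c'), add 'c' as idx 3
Step 4: w='c' (idx 3), next='c' -> output (3, 'c'), add 'cc' as idx 4
Step 5: w='cc' (idx 4), next='b' -> output (4, 'b'), add 'ccb' as idx 5


Encoded: [(0, 'b'), (1, 'c'), (0, 'c'), (3, 'c'), (4, 'b')]


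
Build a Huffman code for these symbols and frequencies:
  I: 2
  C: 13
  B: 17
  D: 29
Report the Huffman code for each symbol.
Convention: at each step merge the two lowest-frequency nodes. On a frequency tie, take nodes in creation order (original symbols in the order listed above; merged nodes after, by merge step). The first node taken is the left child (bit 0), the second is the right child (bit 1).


Huffman tree construction:
Step 1: Merge I(2) + C(13) = 15
Step 2: Merge (I+C)(15) + B(17) = 32
Step 3: Merge D(29) + ((I+C)+B)(32) = 61
Read each symbol's code off the tree from the root (left child = 0, right child = 1).

Codes:
  I: 100 (length 3)
  C: 101 (length 3)
  B: 11 (length 2)
  D: 0 (length 1)
Average code length: 108/61 = 1.7705 bits/symbol


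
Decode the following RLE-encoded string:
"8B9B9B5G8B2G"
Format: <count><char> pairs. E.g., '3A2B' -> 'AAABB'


Expanding each <count><char> pair:
  8B -> 'BBBBBBBB'
  9B -> 'BBBBBBBBB'
  9B -> 'BBBBBBBBB'
  5G -> 'GGGGG'
  8B -> 'BBBBBBBB'
  2G -> 'GG'

Decoded = BBBBBBBBBBBBBBBBBBBBBBBBBBGGGGGBBBBBBBBGG


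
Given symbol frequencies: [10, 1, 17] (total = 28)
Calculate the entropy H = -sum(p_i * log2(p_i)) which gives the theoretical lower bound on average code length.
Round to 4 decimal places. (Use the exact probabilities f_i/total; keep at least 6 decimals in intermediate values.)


Per-symbol terms -p_i * log2(p_i) with p_i = f_i/28:
  p = 10/28 = 0.357143: log2(p) = -1.485427, -p*log2(p) = 0.530510
  p = 1/28 = 0.035714: log2(p) = -4.807355, -p*log2(p) = 0.171691
  p = 17/28 = 0.607143: log2(p) = -0.719892, -p*log2(p) = 0.437077
H = 0.530510 + 0.171691 + 0.437077 = 1.139278

H = 1.1393 bits/symbol


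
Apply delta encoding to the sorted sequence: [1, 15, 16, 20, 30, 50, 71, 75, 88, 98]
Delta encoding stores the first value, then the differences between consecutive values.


First value: 1
Deltas:
  15 - 1 = 14
  16 - 15 = 1
  20 - 16 = 4
  30 - 20 = 10
  50 - 30 = 20
  71 - 50 = 21
  75 - 71 = 4
  88 - 75 = 13
  98 - 88 = 10


Delta encoded: [1, 14, 1, 4, 10, 20, 21, 4, 13, 10]


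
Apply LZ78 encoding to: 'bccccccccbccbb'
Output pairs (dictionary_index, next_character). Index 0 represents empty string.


LZ78 encoding steps:
Dictionary: {0: ''}
Step 1: w='' (idx 0), next='b' -> output (0, 'b'), add 'b' as idx 1
Step 2: w='' (idx 0), next='c' -> output (0, 'c'), add 'c' as idx 2
Step 3: w='c' (idx 2), next='c' -> output (2, 'c'), add 'cc' as idx 3
Step 4: w='cc' (idx 3), next='c' -> output (3, 'c'), add 'ccc' as idx 4
Step 5: w='cc' (idx 3), next='b' -> output (3, 'b'), add 'ccb' as idx 5
Step 6: w='ccb' (idx 5), next='b' -> output (5, 'b'), add 'ccbb' as idx 6


Encoded: [(0, 'b'), (0, 'c'), (2, 'c'), (3, 'c'), (3, 'b'), (5, 'b')]


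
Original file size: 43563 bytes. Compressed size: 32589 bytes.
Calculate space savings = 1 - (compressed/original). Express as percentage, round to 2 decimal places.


ratio = compressed/original = 32589/43563 = 0.748089
savings = 1 - ratio = 1 - 0.748089 = 0.251911
as a percentage: 0.251911 * 100 = 25.19%

Space savings = 1 - 32589/43563 = 25.19%


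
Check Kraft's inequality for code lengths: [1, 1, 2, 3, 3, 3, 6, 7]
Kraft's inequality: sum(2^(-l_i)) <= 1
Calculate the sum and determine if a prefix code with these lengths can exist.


Sum = 2^(-1) + 2^(-1) + 2^(-2) + 2^(-3) + 2^(-3) + 2^(-3) + 2^(-6) + 2^(-7)
    = 0.5 + 0.5 + 0.25 + 0.125 + 0.125 + 0.125 + 0.015625 + 0.0078125
    = 211/128 = 1.6484375
Since 1.6484375 > 1, Kraft's inequality is NOT satisfied.
A prefix code with these lengths CANNOT exist.

Kraft sum = 1.6484375. Not satisfied.


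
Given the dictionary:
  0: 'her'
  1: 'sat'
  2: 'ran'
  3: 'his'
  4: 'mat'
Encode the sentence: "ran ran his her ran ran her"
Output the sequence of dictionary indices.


Look up each word in the dictionary:
  'ran' -> 2
  'ran' -> 2
  'his' -> 3
  'her' -> 0
  'ran' -> 2
  'ran' -> 2
  'her' -> 0

Encoded: [2, 2, 3, 0, 2, 2, 0]


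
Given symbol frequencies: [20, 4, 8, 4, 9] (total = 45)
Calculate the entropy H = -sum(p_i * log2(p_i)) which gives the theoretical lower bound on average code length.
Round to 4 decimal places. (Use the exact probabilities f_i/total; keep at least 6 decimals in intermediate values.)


Per-symbol terms -p_i * log2(p_i) with p_i = f_i/45:
  p = 20/45 = 0.444444: log2(p) = -1.169925, -p*log2(p) = 0.519967
  p = 4/45 = 0.088889: log2(p) = -3.491853, -p*log2(p) = 0.310387
  p = 8/45 = 0.177778: log2(p) = -2.491853, -p*log2(p) = 0.442996
  p = 4/45 = 0.088889: log2(p) = -3.491853, -p*log2(p) = 0.310387
  p = 9/45 = 0.200000: log2(p) = -2.321928, -p*log2(p) = 0.464386
H = 0.519967 + 0.310387 + 0.442996 + 0.310387 + 0.464386 = 2.048123

H = 2.0481 bits/symbol


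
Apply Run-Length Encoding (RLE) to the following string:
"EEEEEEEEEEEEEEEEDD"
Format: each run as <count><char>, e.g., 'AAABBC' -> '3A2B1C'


Scanning runs left to right:
  i=0: run of 'E' x 16 -> '16E'
  i=16: run of 'D' x 2 -> '2D'

RLE = 16E2D


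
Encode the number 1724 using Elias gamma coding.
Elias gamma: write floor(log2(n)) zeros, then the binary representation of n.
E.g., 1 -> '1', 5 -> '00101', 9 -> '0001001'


num_bits = floor(log2(1724)) + 1 = 11
leading_zeros = num_bits - 1 = 10
binary(1724) = 11010111100

Elias gamma(1724) = '0000000000' + '11010111100' = 000000000011010111100 (21 bits)


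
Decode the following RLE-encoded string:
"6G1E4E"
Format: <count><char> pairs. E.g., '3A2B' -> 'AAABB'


Expanding each <count><char> pair:
  6G -> 'GGGGGG'
  1E -> 'E'
  4E -> 'EEEE'

Decoded = GGGGGGEEEEE


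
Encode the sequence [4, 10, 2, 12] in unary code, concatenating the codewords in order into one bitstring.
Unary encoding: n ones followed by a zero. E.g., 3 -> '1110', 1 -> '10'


Encode each number as n ones followed by a terminating 0:
  4 -> 11110 (5 bits)
  10 -> 11111111110 (11 bits)
  2 -> 110 (3 bits)
  12 -> 1111111111110 (13 bits)
Total length = 5 + 11 + 3 + 13 = 32 bits.

Unary([4, 10, 2, 12]) = 11110111111111101101111111111110 (32 bits)


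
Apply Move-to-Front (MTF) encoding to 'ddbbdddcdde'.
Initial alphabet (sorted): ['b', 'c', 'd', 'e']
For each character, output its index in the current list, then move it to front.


MTF encoding:
'd': index 2 in ['b', 'c', 'd', 'e'] -> ['d', 'b', 'c', 'e']
'd': index 0 in ['d', 'b', 'c', 'e'] -> ['d', 'b', 'c', 'e']
'b': index 1 in ['d', 'b', 'c', 'e'] -> ['b', 'd', 'c', 'e']
'b': index 0 in ['b', 'd', 'c', 'e'] -> ['b', 'd', 'c', 'e']
'd': index 1 in ['b', 'd', 'c', 'e'] -> ['d', 'b', 'c', 'e']
'd': index 0 in ['d', 'b', 'c', 'e'] -> ['d', 'b', 'c', 'e']
'd': index 0 in ['d', 'b', 'c', 'e'] -> ['d', 'b', 'c', 'e']
'c': index 2 in ['d', 'b', 'c', 'e'] -> ['c', 'd', 'b', 'e']
'd': index 1 in ['c', 'd', 'b', 'e'] -> ['d', 'c', 'b', 'e']
'd': index 0 in ['d', 'c', 'b', 'e'] -> ['d', 'c', 'b', 'e']
'e': index 3 in ['d', 'c', 'b', 'e'] -> ['e', 'd', 'c', 'b']


Output: [2, 0, 1, 0, 1, 0, 0, 2, 1, 0, 3]


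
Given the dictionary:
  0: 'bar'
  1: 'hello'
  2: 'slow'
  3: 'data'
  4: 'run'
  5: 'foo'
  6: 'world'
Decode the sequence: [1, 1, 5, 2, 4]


Look up each index in the dictionary:
  1 -> 'hello'
  1 -> 'hello'
  5 -> 'foo'
  2 -> 'slow'
  4 -> 'run'

Decoded: "hello hello foo slow run"


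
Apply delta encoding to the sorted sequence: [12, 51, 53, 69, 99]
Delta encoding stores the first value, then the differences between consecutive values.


First value: 12
Deltas:
  51 - 12 = 39
  53 - 51 = 2
  69 - 53 = 16
  99 - 69 = 30


Delta encoded: [12, 39, 2, 16, 30]


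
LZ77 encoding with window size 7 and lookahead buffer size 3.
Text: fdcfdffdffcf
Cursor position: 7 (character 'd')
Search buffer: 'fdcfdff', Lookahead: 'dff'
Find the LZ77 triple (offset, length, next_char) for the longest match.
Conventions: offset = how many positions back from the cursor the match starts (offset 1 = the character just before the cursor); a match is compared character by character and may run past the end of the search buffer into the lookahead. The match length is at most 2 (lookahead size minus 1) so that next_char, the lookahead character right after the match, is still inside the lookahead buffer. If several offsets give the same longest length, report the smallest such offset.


Try each offset into the search buffer:
  offset=1 (pos 6, char 'f'): match length 0
  offset=2 (pos 5, char 'f'): match length 0
  offset=3 (pos 4, char 'd'): match length 2
  offset=4 (pos 3, char 'f'): match length 0
  offset=5 (pos 2, char 'c'): match length 0
  offset=6 (pos 1, char 'd'): match length 1
  offset=7 (pos 0, char 'f'): match length 0
Longest match has length 2 at offset 3.
next_char = character at position 7 + 2 = 9 -> 'f'

Best match: offset=3, length=2 (matching 'df' starting at position 4)
LZ77 triple: (3, 2, 'f')


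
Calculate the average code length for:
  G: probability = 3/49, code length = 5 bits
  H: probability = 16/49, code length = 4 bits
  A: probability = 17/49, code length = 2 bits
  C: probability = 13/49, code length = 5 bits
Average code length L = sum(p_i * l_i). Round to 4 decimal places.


Weighted contributions p_i * l_i:
  G: (3/49) * 5 = 15/49
  H: (16/49) * 4 = 64/49
  A: (17/49) * 2 = 34/49
  C: (13/49) * 5 = 65/49
Sum = (15 + 64 + 34 + 65)/49 = 178/49

L = 178/49 = 3.6327 bits/symbol


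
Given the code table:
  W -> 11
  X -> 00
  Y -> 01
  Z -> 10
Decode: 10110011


Decoding:
10 -> Z
11 -> W
00 -> X
11 -> W


Result: ZWXW


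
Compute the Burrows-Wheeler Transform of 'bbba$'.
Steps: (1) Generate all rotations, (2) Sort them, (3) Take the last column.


Rotations (sorted):
  0: $bbba -> last char: a
  1: a$bbb -> last char: b
  2: ba$bb -> last char: b
  3: bba$b -> last char: b
  4: bbba$ -> last char: $


BWT = abbb$


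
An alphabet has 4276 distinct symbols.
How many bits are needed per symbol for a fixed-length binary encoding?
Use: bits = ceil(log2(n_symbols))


log2(4276) = 12.062
Bracket: 2^12 = 4096 < 4276 <= 2^13 = 8192
So ceil(log2(4276)) = 13

bits = ceil(log2(4276)) = ceil(12.062) = 13 bits


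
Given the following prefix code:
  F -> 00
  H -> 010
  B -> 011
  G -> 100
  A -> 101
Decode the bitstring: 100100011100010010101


Decoding step by step:
Bits 100 -> G
Bits 100 -> G
Bits 011 -> B
Bits 100 -> G
Bits 010 -> H
Bits 010 -> H
Bits 101 -> A


Decoded message: GGBGHHA


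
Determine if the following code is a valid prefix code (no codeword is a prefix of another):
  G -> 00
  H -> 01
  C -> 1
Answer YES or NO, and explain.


Checking each pair (does one codeword prefix another?):
  G='00' vs H='01': no prefix
  G='00' vs C='1': no prefix
  H='01' vs G='00': no prefix
  H='01' vs C='1': no prefix
  C='1' vs G='00': no prefix
  C='1' vs H='01': no prefix
No violation found over all pairs.

YES -- this is a valid prefix code. No codeword is a prefix of any other codeword.


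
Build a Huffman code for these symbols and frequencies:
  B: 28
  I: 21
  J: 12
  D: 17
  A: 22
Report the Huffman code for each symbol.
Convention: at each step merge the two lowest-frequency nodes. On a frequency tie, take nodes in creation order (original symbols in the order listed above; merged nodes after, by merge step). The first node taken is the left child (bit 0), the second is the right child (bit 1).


Huffman tree construction:
Step 1: Merge J(12) + D(17) = 29
Step 2: Merge I(21) + A(22) = 43
Step 3: Merge B(28) + (J+D)(29) = 57
Step 4: Merge (I+A)(43) + (B+(J+D))(57) = 100
Read each symbol's code off the tree from the root (left child = 0, right child = 1).

Codes:
  B: 10 (length 2)
  I: 00 (length 2)
  J: 110 (length 3)
  D: 111 (length 3)
  A: 01 (length 2)
Average code length: 229/100 = 2.2900 bits/symbol


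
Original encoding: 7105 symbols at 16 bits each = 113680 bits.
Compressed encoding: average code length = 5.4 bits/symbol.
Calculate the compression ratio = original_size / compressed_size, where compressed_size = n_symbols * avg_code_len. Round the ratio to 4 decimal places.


original_size = n_symbols * orig_bits = 7105 * 16 = 113680 bits
compressed_size = n_symbols * avg_code_len = 7105 * 5.4 = 38367.0 bits
ratio = original_size / compressed_size = 113680 / 38367.0 = 2.963

Compression ratio = 2.963


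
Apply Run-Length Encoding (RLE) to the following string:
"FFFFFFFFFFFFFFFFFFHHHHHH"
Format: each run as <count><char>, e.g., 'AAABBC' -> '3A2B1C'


Scanning runs left to right:
  i=0: run of 'F' x 18 -> '18F'
  i=18: run of 'H' x 6 -> '6H'

RLE = 18F6H


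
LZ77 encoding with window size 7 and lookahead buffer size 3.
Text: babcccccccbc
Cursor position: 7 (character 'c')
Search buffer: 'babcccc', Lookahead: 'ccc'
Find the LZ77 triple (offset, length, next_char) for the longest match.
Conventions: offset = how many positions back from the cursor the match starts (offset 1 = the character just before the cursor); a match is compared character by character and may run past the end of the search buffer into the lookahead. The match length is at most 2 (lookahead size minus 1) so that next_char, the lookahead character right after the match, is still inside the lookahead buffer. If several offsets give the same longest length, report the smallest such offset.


Try each offset into the search buffer:
  offset=1 (pos 6, char 'c'): match length 2
  offset=2 (pos 5, char 'c'): match length 2
  offset=3 (pos 4, char 'c'): match length 2
  offset=4 (pos 3, char 'c'): match length 2
  offset=5 (pos 2, char 'b'): match length 0
  offset=6 (pos 1, char 'a'): match length 0
  offset=7 (pos 0, char 'b'): match length 0
Longest match has length 2, found at offsets 1, 2, 3, 4; take the smallest, offset 1.
next_char = character at position 7 + 2 = 9 -> 'c'

Best match: offset=1, length=2 (matching 'cc' starting at position 6)
LZ77 triple: (1, 2, 'c')


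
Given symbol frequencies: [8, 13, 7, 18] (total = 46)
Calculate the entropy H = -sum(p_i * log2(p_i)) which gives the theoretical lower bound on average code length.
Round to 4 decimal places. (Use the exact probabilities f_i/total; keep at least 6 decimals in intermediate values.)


Per-symbol terms -p_i * log2(p_i) with p_i = f_i/46:
  p = 8/46 = 0.173913: log2(p) = -2.523562, -p*log2(p) = 0.438880
  p = 13/46 = 0.282609: log2(p) = -1.823122, -p*log2(p) = 0.515230
  p = 7/46 = 0.152174: log2(p) = -2.716207, -p*log2(p) = 0.413336
  p = 18/46 = 0.391304: log2(p) = -1.353637, -p*log2(p) = 0.529684
H = 0.438880 + 0.515230 + 0.413336 + 0.529684 = 1.897130

H = 1.8971 bits/symbol


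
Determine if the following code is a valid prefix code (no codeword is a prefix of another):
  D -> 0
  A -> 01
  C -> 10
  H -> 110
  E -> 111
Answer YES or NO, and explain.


Checking each pair (does one codeword prefix another?):
  D='0' vs A='01': prefix -- VIOLATION

NO -- this is NOT a valid prefix code. D (0) is a prefix of A (01).


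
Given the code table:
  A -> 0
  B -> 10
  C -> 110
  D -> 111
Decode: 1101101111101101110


Decoding:
110 -> C
110 -> C
111 -> D
110 -> C
110 -> C
111 -> D
0 -> A


Result: CCDCCDA


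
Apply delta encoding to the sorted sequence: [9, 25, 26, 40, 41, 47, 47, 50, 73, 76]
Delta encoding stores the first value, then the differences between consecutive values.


First value: 9
Deltas:
  25 - 9 = 16
  26 - 25 = 1
  40 - 26 = 14
  41 - 40 = 1
  47 - 41 = 6
  47 - 47 = 0
  50 - 47 = 3
  73 - 50 = 23
  76 - 73 = 3


Delta encoded: [9, 16, 1, 14, 1, 6, 0, 3, 23, 3]


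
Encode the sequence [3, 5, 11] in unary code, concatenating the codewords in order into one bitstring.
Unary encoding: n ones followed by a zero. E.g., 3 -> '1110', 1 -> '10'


Encode each number as n ones followed by a terminating 0:
  3 -> 1110 (4 bits)
  5 -> 111110 (6 bits)
  11 -> 111111111110 (12 bits)
Total length = 4 + 6 + 12 = 22 bits.

Unary([3, 5, 11]) = 1110111110111111111110 (22 bits)


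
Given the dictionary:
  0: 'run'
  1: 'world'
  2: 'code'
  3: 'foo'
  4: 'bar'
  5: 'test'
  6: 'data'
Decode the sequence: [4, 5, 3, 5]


Look up each index in the dictionary:
  4 -> 'bar'
  5 -> 'test'
  3 -> 'foo'
  5 -> 'test'

Decoded: "bar test foo test"


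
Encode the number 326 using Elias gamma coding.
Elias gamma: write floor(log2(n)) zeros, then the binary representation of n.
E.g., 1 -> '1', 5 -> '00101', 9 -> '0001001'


num_bits = floor(log2(326)) + 1 = 9
leading_zeros = num_bits - 1 = 8
binary(326) = 101000110

Elias gamma(326) = '00000000' + '101000110' = 00000000101000110 (17 bits)


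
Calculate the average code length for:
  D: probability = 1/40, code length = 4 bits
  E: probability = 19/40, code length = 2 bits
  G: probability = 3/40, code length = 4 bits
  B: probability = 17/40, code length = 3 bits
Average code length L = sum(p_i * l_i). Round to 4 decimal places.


Weighted contributions p_i * l_i:
  D: (1/40) * 4 = 4/40
  E: (19/40) * 2 = 38/40
  G: (3/40) * 4 = 12/40
  B: (17/40) * 3 = 51/40
Sum = (4 + 38 + 12 + 51)/40 = 105/40

L = 105/40 = 2.6250 bits/symbol


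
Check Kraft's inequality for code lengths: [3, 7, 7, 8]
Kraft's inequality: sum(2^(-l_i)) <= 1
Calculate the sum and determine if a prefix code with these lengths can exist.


Sum = 2^(-3) + 2^(-7) + 2^(-7) + 2^(-8)
    = 0.125 + 0.0078125 + 0.0078125 + 0.00390625
    = 37/256 = 0.14453125
Since 0.14453125 <= 1, Kraft's inequality IS satisfied.
A prefix code with these lengths CAN exist.

Kraft sum = 0.14453125. Satisfied.


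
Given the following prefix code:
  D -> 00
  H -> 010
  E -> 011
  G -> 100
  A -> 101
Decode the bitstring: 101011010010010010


Decoding step by step:
Bits 101 -> A
Bits 011 -> E
Bits 010 -> H
Bits 010 -> H
Bits 010 -> H
Bits 010 -> H


Decoded message: AEHHHH


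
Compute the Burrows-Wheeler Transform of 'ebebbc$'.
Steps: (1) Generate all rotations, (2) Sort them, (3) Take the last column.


Rotations (sorted):
  0: $ebebbc -> last char: c
  1: bbc$ebe -> last char: e
  2: bc$ebeb -> last char: b
  3: bebbc$e -> last char: e
  4: c$ebebb -> last char: b
  5: ebbc$eb -> last char: b
  6: ebebbc$ -> last char: $


BWT = cebebb$


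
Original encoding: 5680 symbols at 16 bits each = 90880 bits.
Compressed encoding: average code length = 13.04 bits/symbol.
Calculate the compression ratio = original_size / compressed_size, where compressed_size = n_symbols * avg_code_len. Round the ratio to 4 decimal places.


original_size = n_symbols * orig_bits = 5680 * 16 = 90880 bits
compressed_size = n_symbols * avg_code_len = 5680 * 13.04 = 74067.2 bits
ratio = original_size / compressed_size = 90880 / 74067.2 = 1.227

Compression ratio = 1.227


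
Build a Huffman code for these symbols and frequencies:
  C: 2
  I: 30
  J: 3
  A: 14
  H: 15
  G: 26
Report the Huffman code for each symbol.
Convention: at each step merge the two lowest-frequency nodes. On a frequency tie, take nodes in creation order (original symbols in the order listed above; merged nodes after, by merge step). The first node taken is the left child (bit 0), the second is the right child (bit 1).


Huffman tree construction:
Step 1: Merge C(2) + J(3) = 5
Step 2: Merge (C+J)(5) + A(14) = 19
Step 3: Merge H(15) + ((C+J)+A)(19) = 34
Step 4: Merge G(26) + I(30) = 56
Step 5: Merge (H+((C+J)+A))(34) + (G+I)(56) = 90
Read each symbol's code off the tree from the root (left child = 0, right child = 1).

Codes:
  C: 0100 (length 4)
  I: 11 (length 2)
  J: 0101 (length 4)
  A: 011 (length 3)
  H: 00 (length 2)
  G: 10 (length 2)
Average code length: 204/90 = 2.2667 bits/symbol


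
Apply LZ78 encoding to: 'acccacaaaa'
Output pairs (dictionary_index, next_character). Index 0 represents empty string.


LZ78 encoding steps:
Dictionary: {0: ''}
Step 1: w='' (idx 0), next='a' -> output (0, 'a'), add 'a' as idx 1
Step 2: w='' (idx 0), next='c' -> output (0, 'c'), add 'c' as idx 2
Step 3: w='c' (idx 2), next='c' -> output (2, 'c'), add 'cc' as idx 3
Step 4: w='a' (idx 1), next='c' -> output (1, 'c'), add 'ac' as idx 4
Step 5: w='a' (idx 1), next='a' -> output (1, 'a'), add 'aa' as idx 5
Step 6: w='aa' (idx 5), end of input -> output (5, '')


Encoded: [(0, 'a'), (0, 'c'), (2, 'c'), (1, 'c'), (1, 'a'), (5, '')]


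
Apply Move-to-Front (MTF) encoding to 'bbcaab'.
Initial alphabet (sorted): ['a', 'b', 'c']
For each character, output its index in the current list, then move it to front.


MTF encoding:
'b': index 1 in ['a', 'b', 'c'] -> ['b', 'a', 'c']
'b': index 0 in ['b', 'a', 'c'] -> ['b', 'a', 'c']
'c': index 2 in ['b', 'a', 'c'] -> ['c', 'b', 'a']
'a': index 2 in ['c', 'b', 'a'] -> ['a', 'c', 'b']
'a': index 0 in ['a', 'c', 'b'] -> ['a', 'c', 'b']
'b': index 2 in ['a', 'c', 'b'] -> ['b', 'a', 'c']


Output: [1, 0, 2, 2, 0, 2]


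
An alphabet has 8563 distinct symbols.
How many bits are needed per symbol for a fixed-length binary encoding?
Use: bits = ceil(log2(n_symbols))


log2(8563) = 13.0639
Bracket: 2^13 = 8192 < 8563 <= 2^14 = 16384
So ceil(log2(8563)) = 14

bits = ceil(log2(8563)) = ceil(13.0639) = 14 bits


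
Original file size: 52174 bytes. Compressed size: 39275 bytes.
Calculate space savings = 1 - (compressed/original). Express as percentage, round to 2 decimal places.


ratio = compressed/original = 39275/52174 = 0.75277
savings = 1 - ratio = 1 - 0.75277 = 0.24723
as a percentage: 0.24723 * 100 = 24.72%

Space savings = 1 - 39275/52174 = 24.72%


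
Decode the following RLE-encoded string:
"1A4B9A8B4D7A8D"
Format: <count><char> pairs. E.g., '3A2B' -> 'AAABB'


Expanding each <count><char> pair:
  1A -> 'A'
  4B -> 'BBBB'
  9A -> 'AAAAAAAAA'
  8B -> 'BBBBBBBB'
  4D -> 'DDDD'
  7A -> 'AAAAAAA'
  8D -> 'DDDDDDDD'

Decoded = ABBBBAAAAAAAAABBBBBBBBDDDDAAAAAAADDDDDDDD


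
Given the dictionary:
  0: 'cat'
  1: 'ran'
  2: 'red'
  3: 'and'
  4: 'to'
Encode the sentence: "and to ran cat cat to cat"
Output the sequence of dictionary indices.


Look up each word in the dictionary:
  'and' -> 3
  'to' -> 4
  'ran' -> 1
  'cat' -> 0
  'cat' -> 0
  'to' -> 4
  'cat' -> 0

Encoded: [3, 4, 1, 0, 0, 4, 0]


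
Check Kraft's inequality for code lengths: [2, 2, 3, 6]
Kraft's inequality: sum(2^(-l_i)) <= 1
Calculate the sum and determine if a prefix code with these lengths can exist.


Sum = 2^(-2) + 2^(-2) + 2^(-3) + 2^(-6)
    = 0.25 + 0.25 + 0.125 + 0.015625
    = 41/64 = 0.640625
Since 0.640625 <= 1, Kraft's inequality IS satisfied.
A prefix code with these lengths CAN exist.

Kraft sum = 0.640625. Satisfied.


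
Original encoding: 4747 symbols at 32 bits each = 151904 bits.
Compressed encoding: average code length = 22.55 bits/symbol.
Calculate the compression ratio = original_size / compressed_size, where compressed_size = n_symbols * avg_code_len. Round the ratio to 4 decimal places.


original_size = n_symbols * orig_bits = 4747 * 32 = 151904 bits
compressed_size = n_symbols * avg_code_len = 4747 * 22.55 = 107044.85 bits
ratio = original_size / compressed_size = 151904 / 107044.85 = 1.4191

Compression ratio = 1.4191


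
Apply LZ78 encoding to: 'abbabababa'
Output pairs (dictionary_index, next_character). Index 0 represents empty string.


LZ78 encoding steps:
Dictionary: {0: ''}
Step 1: w='' (idx 0), next='a' -> output (0, 'a'), add 'a' as idx 1
Step 2: w='' (idx 0), next='b' -> output (0, 'b'), add 'b' as idx 2
Step 3: w='b' (idx 2), next='a' -> output (2, 'a'), add 'ba' as idx 3
Step 4: w='ba' (idx 3), next='b' -> output (3, 'b'), add 'bab' as idx 4
Step 5: w='a' (idx 1), next='b' -> output (1, 'b'), add 'ab' as idx 5
Step 6: w='a' (idx 1), end of input -> output (1, '')


Encoded: [(0, 'a'), (0, 'b'), (2, 'a'), (3, 'b'), (1, 'b'), (1, '')]


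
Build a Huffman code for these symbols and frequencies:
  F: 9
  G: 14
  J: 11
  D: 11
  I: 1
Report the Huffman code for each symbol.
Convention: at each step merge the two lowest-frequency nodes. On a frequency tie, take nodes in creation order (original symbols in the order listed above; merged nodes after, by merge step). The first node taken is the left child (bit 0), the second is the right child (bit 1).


Huffman tree construction:
Step 1: Merge I(1) + F(9) = 10
Step 2: Merge (I+F)(10) + J(11) = 21
Step 3: Merge D(11) + G(14) = 25
Step 4: Merge ((I+F)+J)(21) + (D+G)(25) = 46
Read each symbol's code off the tree from the root (left child = 0, right child = 1).

Codes:
  F: 001 (length 3)
  G: 11 (length 2)
  J: 01 (length 2)
  D: 10 (length 2)
  I: 000 (length 3)
Average code length: 102/46 = 2.2174 bits/symbol


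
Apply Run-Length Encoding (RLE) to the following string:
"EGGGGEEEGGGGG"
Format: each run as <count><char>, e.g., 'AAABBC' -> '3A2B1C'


Scanning runs left to right:
  i=0: run of 'E' x 1 -> '1E'
  i=1: run of 'G' x 4 -> '4G'
  i=5: run of 'E' x 3 -> '3E'
  i=8: run of 'G' x 5 -> '5G'

RLE = 1E4G3E5G


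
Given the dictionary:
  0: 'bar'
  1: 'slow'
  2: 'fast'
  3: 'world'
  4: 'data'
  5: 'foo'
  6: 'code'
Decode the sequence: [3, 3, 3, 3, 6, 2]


Look up each index in the dictionary:
  3 -> 'world'
  3 -> 'world'
  3 -> 'world'
  3 -> 'world'
  6 -> 'code'
  2 -> 'fast'

Decoded: "world world world world code fast"


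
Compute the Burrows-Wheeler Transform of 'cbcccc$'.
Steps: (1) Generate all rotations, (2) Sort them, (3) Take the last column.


Rotations (sorted):
  0: $cbcccc -> last char: c
  1: bcccc$c -> last char: c
  2: c$cbccc -> last char: c
  3: cbcccc$ -> last char: $
  4: cc$cbcc -> last char: c
  5: ccc$cbc -> last char: c
  6: cccc$cb -> last char: b


BWT = ccc$ccb


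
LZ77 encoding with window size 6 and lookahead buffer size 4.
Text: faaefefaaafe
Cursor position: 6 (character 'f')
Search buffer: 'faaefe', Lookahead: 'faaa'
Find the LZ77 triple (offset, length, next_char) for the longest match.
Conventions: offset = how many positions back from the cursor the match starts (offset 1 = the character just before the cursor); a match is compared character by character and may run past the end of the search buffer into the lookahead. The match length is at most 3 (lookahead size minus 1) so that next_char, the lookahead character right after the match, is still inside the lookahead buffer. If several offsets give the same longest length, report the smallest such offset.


Try each offset into the search buffer:
  offset=1 (pos 5, char 'e'): match length 0
  offset=2 (pos 4, char 'f'): match length 1
  offset=3 (pos 3, char 'e'): match length 0
  offset=4 (pos 2, char 'a'): match length 0
  offset=5 (pos 1, char 'a'): match length 0
  offset=6 (pos 0, char 'f'): match length 3
Longest match has length 3 at offset 6.
next_char = character at position 6 + 3 = 9 -> 'a'

Best match: offset=6, length=3 (matching 'faa' starting at position 0)
LZ77 triple: (6, 3, 'a')


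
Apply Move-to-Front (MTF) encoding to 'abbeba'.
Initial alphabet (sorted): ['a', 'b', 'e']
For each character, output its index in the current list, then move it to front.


MTF encoding:
'a': index 0 in ['a', 'b', 'e'] -> ['a', 'b', 'e']
'b': index 1 in ['a', 'b', 'e'] -> ['b', 'a', 'e']
'b': index 0 in ['b', 'a', 'e'] -> ['b', 'a', 'e']
'e': index 2 in ['b', 'a', 'e'] -> ['e', 'b', 'a']
'b': index 1 in ['e', 'b', 'a'] -> ['b', 'e', 'a']
'a': index 2 in ['b', 'e', 'a'] -> ['a', 'b', 'e']


Output: [0, 1, 0, 2, 1, 2]


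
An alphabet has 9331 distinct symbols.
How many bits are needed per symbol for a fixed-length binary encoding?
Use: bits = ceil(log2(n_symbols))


log2(9331) = 13.1878
Bracket: 2^13 = 8192 < 9331 <= 2^14 = 16384
So ceil(log2(9331)) = 14

bits = ceil(log2(9331)) = ceil(13.1878) = 14 bits


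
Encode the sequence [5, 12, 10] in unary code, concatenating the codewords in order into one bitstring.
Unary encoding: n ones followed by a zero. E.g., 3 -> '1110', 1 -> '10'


Encode each number as n ones followed by a terminating 0:
  5 -> 111110 (6 bits)
  12 -> 1111111111110 (13 bits)
  10 -> 11111111110 (11 bits)
Total length = 6 + 13 + 11 = 30 bits.

Unary([5, 12, 10]) = 111110111111111111011111111110 (30 bits)


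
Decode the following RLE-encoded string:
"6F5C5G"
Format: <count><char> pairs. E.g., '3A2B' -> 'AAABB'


Expanding each <count><char> pair:
  6F -> 'FFFFFF'
  5C -> 'CCCCC'
  5G -> 'GGGGG'

Decoded = FFFFFFCCCCCGGGGG


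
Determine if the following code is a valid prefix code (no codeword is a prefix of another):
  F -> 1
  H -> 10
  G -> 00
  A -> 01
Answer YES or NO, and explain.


Checking each pair (does one codeword prefix another?):
  F='1' vs H='10': prefix -- VIOLATION

NO -- this is NOT a valid prefix code. F (1) is a prefix of H (10).


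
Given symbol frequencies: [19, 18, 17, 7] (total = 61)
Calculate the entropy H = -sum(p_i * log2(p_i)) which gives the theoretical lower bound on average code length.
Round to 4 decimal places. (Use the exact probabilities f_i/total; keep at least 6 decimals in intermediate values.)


Per-symbol terms -p_i * log2(p_i) with p_i = f_i/61:
  p = 19/61 = 0.311475: log2(p) = -1.682810, -p*log2(p) = 0.524154
  p = 18/61 = 0.295082: log2(p) = -1.760812, -p*log2(p) = 0.519584
  p = 17/61 = 0.278689: log2(p) = -1.843274, -p*log2(p) = 0.513699
  p = 7/61 = 0.114754: log2(p) = -3.123382, -p*log2(p) = 0.358421
H = 0.524154 + 0.519584 + 0.513699 + 0.358421 = 1.915858

H = 1.9159 bits/symbol


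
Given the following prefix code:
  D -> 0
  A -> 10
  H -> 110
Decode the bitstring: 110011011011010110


Decoding step by step:
Bits 110 -> H
Bits 0 -> D
Bits 110 -> H
Bits 110 -> H
Bits 110 -> H
Bits 10 -> A
Bits 110 -> H


Decoded message: HDHHHAH


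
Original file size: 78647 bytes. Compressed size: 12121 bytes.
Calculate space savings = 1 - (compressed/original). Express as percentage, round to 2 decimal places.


ratio = compressed/original = 12121/78647 = 0.154119
savings = 1 - ratio = 1 - 0.154119 = 0.845881
as a percentage: 0.845881 * 100 = 84.59%

Space savings = 1 - 12121/78647 = 84.59%


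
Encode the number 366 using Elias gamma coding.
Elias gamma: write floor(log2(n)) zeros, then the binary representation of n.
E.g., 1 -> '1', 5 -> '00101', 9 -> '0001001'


num_bits = floor(log2(366)) + 1 = 9
leading_zeros = num_bits - 1 = 8
binary(366) = 101101110

Elias gamma(366) = '00000000' + '101101110' = 00000000101101110 (17 bits)


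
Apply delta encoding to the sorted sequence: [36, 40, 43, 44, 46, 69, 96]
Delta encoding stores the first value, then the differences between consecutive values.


First value: 36
Deltas:
  40 - 36 = 4
  43 - 40 = 3
  44 - 43 = 1
  46 - 44 = 2
  69 - 46 = 23
  96 - 69 = 27


Delta encoded: [36, 4, 3, 1, 2, 23, 27]


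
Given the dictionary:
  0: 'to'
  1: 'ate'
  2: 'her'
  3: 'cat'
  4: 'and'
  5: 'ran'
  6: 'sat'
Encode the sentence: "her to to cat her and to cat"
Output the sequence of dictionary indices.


Look up each word in the dictionary:
  'her' -> 2
  'to' -> 0
  'to' -> 0
  'cat' -> 3
  'her' -> 2
  'and' -> 4
  'to' -> 0
  'cat' -> 3

Encoded: [2, 0, 0, 3, 2, 4, 0, 3]


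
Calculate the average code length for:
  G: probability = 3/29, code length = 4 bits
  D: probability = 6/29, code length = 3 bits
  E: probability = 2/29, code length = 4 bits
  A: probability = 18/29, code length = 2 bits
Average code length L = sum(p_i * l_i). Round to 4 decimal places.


Weighted contributions p_i * l_i:
  G: (3/29) * 4 = 12/29
  D: (6/29) * 3 = 18/29
  E: (2/29) * 4 = 8/29
  A: (18/29) * 2 = 36/29
Sum = (12 + 18 + 8 + 36)/29 = 74/29

L = 74/29 = 2.5517 bits/symbol


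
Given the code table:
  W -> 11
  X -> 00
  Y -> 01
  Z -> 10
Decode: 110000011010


Decoding:
11 -> W
00 -> X
00 -> X
01 -> Y
10 -> Z
10 -> Z


Result: WXXYZZ


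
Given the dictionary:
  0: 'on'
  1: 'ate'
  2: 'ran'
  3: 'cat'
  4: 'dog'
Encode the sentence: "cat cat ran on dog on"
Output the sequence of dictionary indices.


Look up each word in the dictionary:
  'cat' -> 3
  'cat' -> 3
  'ran' -> 2
  'on' -> 0
  'dog' -> 4
  'on' -> 0

Encoded: [3, 3, 2, 0, 4, 0]
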